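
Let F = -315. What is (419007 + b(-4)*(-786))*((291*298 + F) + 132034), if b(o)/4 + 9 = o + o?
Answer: 103201652835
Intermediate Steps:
b(o) = -36 + 8*o (b(o) = -36 + 4*(o + o) = -36 + 4*(2*o) = -36 + 8*o)
(419007 + b(-4)*(-786))*((291*298 + F) + 132034) = (419007 + (-36 + 8*(-4))*(-786))*((291*298 - 315) + 132034) = (419007 + (-36 - 32)*(-786))*((86718 - 315) + 132034) = (419007 - 68*(-786))*(86403 + 132034) = (419007 + 53448)*218437 = 472455*218437 = 103201652835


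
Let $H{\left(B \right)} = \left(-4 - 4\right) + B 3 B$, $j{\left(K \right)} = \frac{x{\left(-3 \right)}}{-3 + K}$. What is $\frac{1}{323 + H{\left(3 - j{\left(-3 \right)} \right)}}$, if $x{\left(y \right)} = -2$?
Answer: $\frac{3}{1009} \approx 0.0029732$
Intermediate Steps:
$j{\left(K \right)} = - \frac{2}{-3 + K}$
$H{\left(B \right)} = -8 + 3 B^{2}$ ($H{\left(B \right)} = -8 + 3 B B = -8 + 3 B^{2}$)
$\frac{1}{323 + H{\left(3 - j{\left(-3 \right)} \right)}} = \frac{1}{323 - \left(8 - 3 \left(3 - - \frac{2}{-3 - 3}\right)^{2}\right)} = \frac{1}{323 - \left(8 - 3 \left(3 - - \frac{2}{-6}\right)^{2}\right)} = \frac{1}{323 - \left(8 - 3 \left(3 - \left(-2\right) \left(- \frac{1}{6}\right)\right)^{2}\right)} = \frac{1}{323 - \left(8 - 3 \left(3 - \frac{1}{3}\right)^{2}\right)} = \frac{1}{323 - \left(8 - 3 \left(\frac{8}{3}\right)^{2}\right)} = \frac{1}{323 + \left(-8 + 3 \cdot \frac{64}{9}\right)} = \frac{1}{323 + \left(-8 + \frac{64}{3}\right)} = \frac{1}{323 + \frac{40}{3}} = \frac{1}{\frac{1009}{3}} = \frac{3}{1009}$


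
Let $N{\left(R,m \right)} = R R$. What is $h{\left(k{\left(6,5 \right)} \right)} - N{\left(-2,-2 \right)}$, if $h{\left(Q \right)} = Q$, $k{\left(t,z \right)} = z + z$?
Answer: $6$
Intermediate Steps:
$k{\left(t,z \right)} = 2 z$
$N{\left(R,m \right)} = R^{2}$
$h{\left(k{\left(6,5 \right)} \right)} - N{\left(-2,-2 \right)} = 2 \cdot 5 - \left(-2\right)^{2} = 10 - 4 = 6$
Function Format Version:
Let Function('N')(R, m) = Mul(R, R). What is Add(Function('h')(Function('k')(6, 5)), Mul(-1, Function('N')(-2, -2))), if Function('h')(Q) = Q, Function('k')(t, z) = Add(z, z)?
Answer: 6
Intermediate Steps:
Function('k')(t, z) = Mul(2, z)
Function('N')(R, m) = Pow(R, 2)
Add(Function('h')(Function('k')(6, 5)), Mul(-1, Function('N')(-2, -2))) = Add(Mul(2, 5), Mul(-1, Pow(-2, 2))) = Add(10, Mul(-1, 4)) = Add(10, -4) = 6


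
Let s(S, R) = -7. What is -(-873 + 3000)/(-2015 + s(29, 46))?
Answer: 709/674 ≈ 1.0519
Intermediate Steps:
-(-873 + 3000)/(-2015 + s(29, 46)) = -(-873 + 3000)/(-2015 - 7) = -2127/(-2022) = -2127*(-1)/2022 = -1*(-709/674) = 709/674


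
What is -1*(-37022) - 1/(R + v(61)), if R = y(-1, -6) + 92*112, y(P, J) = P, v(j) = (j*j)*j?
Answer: 8784728247/237284 ≈ 37022.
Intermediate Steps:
v(j) = j**3 (v(j) = j**2*j = j**3)
R = 10303 (R = -1 + 92*112 = -1 + 10304 = 10303)
-1*(-37022) - 1/(R + v(61)) = -1*(-37022) - 1/(10303 + 61**3) = 37022 - 1/(10303 + 226981) = 37022 - 1/237284 = 8784728247/237284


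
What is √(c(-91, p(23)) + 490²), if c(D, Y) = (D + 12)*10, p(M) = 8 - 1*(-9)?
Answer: 3*√26590 ≈ 489.19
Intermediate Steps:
p(M) = 17 (p(M) = 8 + 9 = 17)
c(D, Y) = 120 + 10*D (c(D, Y) = (12 + D)*10 = 120 + 10*D)
√(c(-91, p(23)) + 490²) = √((120 + 10*(-91)) + 490²) = √((120 - 910) + 240100) = √(-790 + 240100) = √239310 = 3*√26590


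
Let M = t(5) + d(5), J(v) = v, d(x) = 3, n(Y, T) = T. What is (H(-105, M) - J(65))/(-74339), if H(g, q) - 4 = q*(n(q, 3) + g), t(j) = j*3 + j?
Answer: 2407/74339 ≈ 0.032379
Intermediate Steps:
t(j) = 4*j (t(j) = 3*j + j = 4*j)
M = 23 (M = 4*5 + 3 = 20 + 3 = 23)
H(g, q) = 4 + q*(3 + g)
(H(-105, M) - J(65))/(-74339) = ((4 + 3*23 - 105*23) - 1*65)/(-74339) = ((4 + 69 - 2415) - 65)*(-1/74339) = (-2342 - 65)*(-1/74339) = -2407*(-1/74339) = 2407/74339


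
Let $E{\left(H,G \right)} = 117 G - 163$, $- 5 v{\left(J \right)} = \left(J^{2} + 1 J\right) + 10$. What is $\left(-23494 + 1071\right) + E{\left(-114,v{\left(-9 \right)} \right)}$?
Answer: $- \frac{122524}{5} \approx -24505.0$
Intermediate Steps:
$v{\left(J \right)} = -2 - \frac{J}{5} - \frac{J^{2}}{5}$ ($v{\left(J \right)} = - \frac{\left(J^{2} + 1 J\right) + 10}{5} = - \frac{\left(J^{2} + J\right) + 10}{5} = - \frac{\left(J + J^{2}\right) + 10}{5} = - \frac{10 + J + J^{2}}{5} = -2 - \frac{J}{5} - \frac{J^{2}}{5}$)
$E{\left(H,G \right)} = -163 + 117 G$
$\left(-23494 + 1071\right) + E{\left(-114,v{\left(-9 \right)} \right)} = \left(-23494 + 1071\right) + \left(-163 + 117 \left(-2 - - \frac{9}{5} - \frac{\left(-9\right)^{2}}{5}\right)\right) = -22423 + \left(-163 + 117 \left(-2 + \frac{9}{5} - \frac{81}{5}\right)\right) = -22423 + \left(-163 + 117 \left(- \frac{82}{5}\right)\right) = -22423 - \frac{10409}{5} = - \frac{122524}{5}$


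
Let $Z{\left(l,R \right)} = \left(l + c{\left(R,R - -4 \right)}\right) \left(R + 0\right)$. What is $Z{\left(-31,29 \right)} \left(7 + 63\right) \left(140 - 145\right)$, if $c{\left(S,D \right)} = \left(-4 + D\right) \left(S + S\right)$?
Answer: $-16757650$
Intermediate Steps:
$c{\left(S,D \right)} = 2 S \left(-4 + D\right)$ ($c{\left(S,D \right)} = \left(-4 + D\right) 2 S = 2 S \left(-4 + D\right)$)
$Z{\left(l,R \right)} = R \left(l + 2 R^{2}\right)$ ($Z{\left(l,R \right)} = \left(l + 2 R \left(-4 + \left(R - -4\right)\right)\right) \left(R + 0\right) = \left(l + 2 R \left(-4 + \left(R + 4\right)\right)\right) R = \left(l + 2 R \left(-4 + \left(4 + R\right)\right)\right) R = \left(l + 2 R R\right) R = \left(l + 2 R^{2}\right) R = R \left(l + 2 R^{2}\right)$)
$Z{\left(-31,29 \right)} \left(7 + 63\right) \left(140 - 145\right) = 29 \left(-31 + 2 \cdot 29^{2}\right) \left(7 + 63\right) \left(140 - 145\right) = 29 \left(-31 + 2 \cdot 841\right) 70 \left(-5\right) = 29 \left(-31 + 1682\right) \left(-350\right) = 29 \cdot 1651 \left(-350\right) = 47879 \left(-350\right) = -16757650$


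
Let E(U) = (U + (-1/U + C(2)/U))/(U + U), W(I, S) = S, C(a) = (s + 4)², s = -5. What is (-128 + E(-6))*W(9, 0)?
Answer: 0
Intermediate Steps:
C(a) = 1 (C(a) = (-5 + 4)² = (-1)² = 1)
E(U) = ½ (E(U) = (U + (-1/U + 1/U))/(U + U) = (U + (-1/U + 1/U))/((2*U)) = (U + 0)*(1/(2*U)) = U*(1/(2*U)) = ½)
(-128 + E(-6))*W(9, 0) = (-128 + ½)*0 = -255/2*0 = 0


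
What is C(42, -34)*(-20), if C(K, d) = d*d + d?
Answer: -22440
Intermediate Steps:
C(K, d) = d + d² (C(K, d) = d² + d = d + d²)
C(42, -34)*(-20) = -34*(1 - 34)*(-20) = -34*(-33)*(-20) = 1122*(-20) = -22440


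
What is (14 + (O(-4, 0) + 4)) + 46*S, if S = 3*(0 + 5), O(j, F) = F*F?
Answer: 708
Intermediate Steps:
O(j, F) = F²
S = 15 (S = 3*5 = 15)
(14 + (O(-4, 0) + 4)) + 46*S = (14 + (0² + 4)) + 46*15 = (14 + (0 + 4)) + 690 = (14 + 4) + 690 = 18 + 690 = 708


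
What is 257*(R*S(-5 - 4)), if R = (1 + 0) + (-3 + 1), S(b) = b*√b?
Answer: 6939*I ≈ 6939.0*I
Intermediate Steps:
S(b) = b^(3/2)
R = -1 (R = 1 - 2 = -1)
257*(R*S(-5 - 4)) = 257*(-(-5 - 4)^(3/2)) = 257*(-(-9)^(3/2)) = 257*(-(-27)*I) = 257*(27*I) = 6939*I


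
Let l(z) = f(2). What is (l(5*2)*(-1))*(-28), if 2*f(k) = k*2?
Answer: 56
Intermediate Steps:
f(k) = k (f(k) = (k*2)/2 = (2*k)/2 = k)
l(z) = 2
(l(5*2)*(-1))*(-28) = (2*(-1))*(-28) = -2*(-28) = 56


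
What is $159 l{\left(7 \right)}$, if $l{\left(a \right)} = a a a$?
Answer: $54537$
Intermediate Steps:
$l{\left(a \right)} = a^{3}$ ($l{\left(a \right)} = a^{2} a = a^{3}$)
$159 l{\left(7 \right)} = 159 \cdot 7^{3} = 159 \cdot 343 = 54537$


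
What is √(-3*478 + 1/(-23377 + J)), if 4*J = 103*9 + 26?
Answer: I*√12284258158070/92555 ≈ 37.868*I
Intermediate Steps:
J = 953/4 (J = (103*9 + 26)/4 = (927 + 26)/4 = (¼)*953 = 953/4 ≈ 238.25)
√(-3*478 + 1/(-23377 + J)) = √(-3*478 + 1/(-23377 + 953/4)) = √(-1434 + 1/(-92555/4)) = √(-1434 - 4/92555) = √(-132723874/92555) = I*√12284258158070/92555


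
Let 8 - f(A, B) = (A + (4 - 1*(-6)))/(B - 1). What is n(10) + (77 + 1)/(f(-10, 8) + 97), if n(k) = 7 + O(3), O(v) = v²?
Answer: 586/35 ≈ 16.743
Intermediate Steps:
f(A, B) = 8 - (10 + A)/(-1 + B) (f(A, B) = 8 - (A + (4 - 1*(-6)))/(B - 1) = 8 - (A + (4 + 6))/(-1 + B) = 8 - (A + 10)/(-1 + B) = 8 - (10 + A)/(-1 + B))
n(k) = 16 (n(k) = 7 + 3² = 7 + 9 = 16)
n(10) + (77 + 1)/(f(-10, 8) + 97) = 16 + (77 + 1)/((-18 - 1*(-10) + 8*8)/(-1 + 8) + 97) = 16 + 78/((-18 + 10 + 64)/7 + 97) = 16 + 78/((⅐)*56 + 97) = 16 + 78/(8 + 97) = 16 + 78/105 = 16 + (1/105)*78 = 16 + 26/35 = 586/35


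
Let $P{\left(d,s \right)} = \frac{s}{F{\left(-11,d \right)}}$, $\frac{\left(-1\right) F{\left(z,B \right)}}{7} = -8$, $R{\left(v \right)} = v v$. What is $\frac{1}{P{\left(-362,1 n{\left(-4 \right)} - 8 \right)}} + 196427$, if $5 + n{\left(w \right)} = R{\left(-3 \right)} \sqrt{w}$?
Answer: $\frac{96837783}{493} - \frac{1008 i}{493} \approx 1.9643 \cdot 10^{5} - 2.0446 i$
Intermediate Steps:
$R{\left(v \right)} = v^{2}$
$n{\left(w \right)} = -5 + 9 \sqrt{w}$ ($n{\left(w \right)} = -5 + \left(-3\right)^{2} \sqrt{w} = -5 + 9 \sqrt{w}$)
$F{\left(z,B \right)} = 56$ ($F{\left(z,B \right)} = \left(-7\right) \left(-8\right) = 56$)
$P{\left(d,s \right)} = \frac{s}{56}$
$\frac{1}{P{\left(-362,1 n{\left(-4 \right)} - 8 \right)}} + 196427 = \frac{1}{\frac{1}{56} \left(1 \left(-5 + 9 \sqrt{-4}\right) - 8\right)} + 196427 = \frac{1}{\frac{1}{56} \left(1 \left(-5 + 9 \cdot 2 i\right) - 8\right)} + 196427 = \frac{1}{\frac{1}{56} \left(1 \left(-5 + 18 i\right) - 8\right)} + 196427 = \frac{1}{\frac{1}{56} \left(\left(-5 + 18 i\right) - 8\right)} + 196427 = \frac{1}{\frac{1}{56} \left(-13 + 18 i\right)} + 196427 = \frac{1}{- \frac{13}{56} + \frac{9 i}{28}} + 196427 = \frac{3136 \left(- \frac{13}{56} - \frac{9 i}{28}\right)}{493} + 196427 = 196427 + \frac{3136 \left(- \frac{13}{56} - \frac{9 i}{28}\right)}{493}$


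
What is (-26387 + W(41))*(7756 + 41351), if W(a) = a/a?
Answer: -1295737302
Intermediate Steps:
W(a) = 1
(-26387 + W(41))*(7756 + 41351) = (-26387 + 1)*(7756 + 41351) = -26386*49107 = -1295737302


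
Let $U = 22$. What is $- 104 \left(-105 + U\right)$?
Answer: $8632$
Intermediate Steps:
$- 104 \left(-105 + U\right) = - 104 \left(-105 + 22\right) = \left(-104\right) \left(-83\right) = 8632$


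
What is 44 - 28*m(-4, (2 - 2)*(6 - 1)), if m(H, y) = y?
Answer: 44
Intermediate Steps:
44 - 28*m(-4, (2 - 2)*(6 - 1)) = 44 - 28*(2 - 2)*(6 - 1) = 44 - 0*5 = 44 - 28*0 = 44 + 0 = 44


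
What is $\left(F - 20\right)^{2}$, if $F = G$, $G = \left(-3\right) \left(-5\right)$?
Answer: $25$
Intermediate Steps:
$G = 15$
$F = 15$
$\left(F - 20\right)^{2} = \left(15 - 20\right)^{2} = \left(-5\right)^{2} = 25$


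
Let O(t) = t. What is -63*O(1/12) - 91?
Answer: -385/4 ≈ -96.250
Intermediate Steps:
-63*O(1/12) - 91 = -63/12 - 91 = -63*1/12 - 91 = -21/4 - 91 = -385/4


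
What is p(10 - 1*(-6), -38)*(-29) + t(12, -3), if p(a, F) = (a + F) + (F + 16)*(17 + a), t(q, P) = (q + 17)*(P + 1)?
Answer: 21634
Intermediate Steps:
t(q, P) = (1 + P)*(17 + q) (t(q, P) = (17 + q)*(1 + P) = (1 + P)*(17 + q))
p(a, F) = F + a + (16 + F)*(17 + a) (p(a, F) = (F + a) + (16 + F)*(17 + a) = F + a + (16 + F)*(17 + a))
p(10 - 1*(-6), -38)*(-29) + t(12, -3) = (272 + 17*(10 - 1*(-6)) + 18*(-38) - 38*(10 - 1*(-6)))*(-29) + (17 + 12 + 17*(-3) - 3*12) = (272 + 17*(10 + 6) - 684 - 38*(10 + 6))*(-29) + (17 + 12 - 51 - 36) = (272 + 17*16 - 684 - 38*16)*(-29) - 58 = (272 + 272 - 684 - 608)*(-29) - 58 = -748*(-29) - 58 = 21692 - 58 = 21634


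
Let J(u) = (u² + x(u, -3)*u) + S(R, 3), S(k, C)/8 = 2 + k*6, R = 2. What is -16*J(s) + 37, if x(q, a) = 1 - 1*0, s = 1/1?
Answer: -1787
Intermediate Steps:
s = 1
x(q, a) = 1 (x(q, a) = 1 + 0 = 1)
S(k, C) = 16 + 48*k (S(k, C) = 8*(2 + k*6) = 8*(2 + 6*k) = 16 + 48*k)
J(u) = 112 + u + u² (J(u) = (u² + 1*u) + (16 + 48*2) = (u² + u) + (16 + 96) = (u + u²) + 112 = 112 + u + u²)
-16*J(s) + 37 = -16*(112 + 1 + 1²) + 37 = -16*(112 + 1 + 1) + 37 = -16*114 + 37 = -1824 + 37 = -1787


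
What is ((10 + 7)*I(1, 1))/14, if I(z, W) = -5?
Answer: -85/14 ≈ -6.0714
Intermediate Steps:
((10 + 7)*I(1, 1))/14 = ((10 + 7)*(-5))/14 = (17*(-5))*(1/14) = -85*1/14 = -85/14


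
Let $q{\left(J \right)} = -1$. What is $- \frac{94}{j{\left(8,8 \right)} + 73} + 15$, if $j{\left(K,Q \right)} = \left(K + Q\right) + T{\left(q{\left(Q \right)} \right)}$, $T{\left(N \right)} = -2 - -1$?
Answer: $\frac{613}{44} \approx 13.932$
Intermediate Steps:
$T{\left(N \right)} = -1$ ($T{\left(N \right)} = -2 + 1 = -1$)
$j{\left(K,Q \right)} = -1 + K + Q$ ($j{\left(K,Q \right)} = \left(K + Q\right) - 1 = -1 + K + Q$)
$- \frac{94}{j{\left(8,8 \right)} + 73} + 15 = - \frac{94}{\left(-1 + 8 + 8\right) + 73} + 15 = - \frac{94}{15 + 73} + 15 = - \frac{94}{88} + 15 = \left(-94\right) \frac{1}{88} + 15 = - \frac{47}{44} + 15 = \frac{613}{44}$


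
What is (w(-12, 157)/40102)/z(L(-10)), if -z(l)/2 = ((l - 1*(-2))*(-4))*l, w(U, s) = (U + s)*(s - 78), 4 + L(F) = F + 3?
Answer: 11455/31760784 ≈ 0.00036066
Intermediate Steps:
L(F) = -1 + F (L(F) = -4 + (F + 3) = -4 + (3 + F) = -1 + F)
w(U, s) = (-78 + s)*(U + s) (w(U, s) = (U + s)*(-78 + s) = (-78 + s)*(U + s))
z(l) = -2*l*(-8 - 4*l) (z(l) = -2*(l - 1*(-2))*(-4)*l = -2*(l + 2)*(-4)*l = -2*(2 + l)*(-4)*l = -2*(-8 - 4*l)*l = -2*l*(-8 - 4*l))
(w(-12, 157)/40102)/z(L(-10)) = ((157² - 78*(-12) - 78*157 - 12*157)/40102)/((8*(-1 - 10)*(2 + (-1 - 10)))) = ((24649 + 936 - 12246 - 1884)*(1/40102))/((8*(-11)*(2 - 11))) = (11455*(1/40102))/((8*(-11)*(-9))) = (11455/40102)/792 = (11455/40102)*(1/792) = 11455/31760784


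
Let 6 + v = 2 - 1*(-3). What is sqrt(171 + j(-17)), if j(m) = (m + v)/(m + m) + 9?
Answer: 3*sqrt(5797)/17 ≈ 13.436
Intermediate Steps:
v = -1 (v = -6 + (2 - 1*(-3)) = -6 + (2 + 3) = -6 + 5 = -1)
j(m) = 9 + (-1 + m)/(2*m) (j(m) = (m - 1)/(m + m) + 9 = (-1 + m)/((2*m)) + 9 = (-1 + m)*(1/(2*m)) + 9 = (-1 + m)/(2*m) + 9 = 9 + (-1 + m)/(2*m))
sqrt(171 + j(-17)) = sqrt(171 + (1/2)*(-1 + 19*(-17))/(-17)) = sqrt(171 + (1/2)*(-1/17)*(-1 - 323)) = sqrt(171 + (1/2)*(-1/17)*(-324)) = sqrt(171 + 162/17) = sqrt(3069/17) = 3*sqrt(5797)/17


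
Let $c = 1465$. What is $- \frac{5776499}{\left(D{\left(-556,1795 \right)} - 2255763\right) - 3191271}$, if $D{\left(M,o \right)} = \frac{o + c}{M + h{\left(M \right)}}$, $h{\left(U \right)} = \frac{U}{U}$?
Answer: $\frac{641191389}{604621426} \approx 1.0605$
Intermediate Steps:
$h{\left(U \right)} = 1$
$D{\left(M,o \right)} = \frac{1465 + o}{1 + M}$ ($D{\left(M,o \right)} = \frac{o + 1465}{M + 1} = \frac{1465 + o}{1 + M}$)
$- \frac{5776499}{\left(D{\left(-556,1795 \right)} - 2255763\right) - 3191271} = - \frac{5776499}{\left(\frac{1465 + 1795}{1 - 556} - 2255763\right) - 3191271} = - \frac{5776499}{\left(\frac{1}{-555} \cdot 3260 - 2255763\right) - 3191271} = - \frac{5776499}{\left(\left(- \frac{1}{555}\right) 3260 - 2255763\right) - 3191271} = - \frac{5776499}{\left(- \frac{652}{111} - 2255763\right) - 3191271} = - \frac{5776499}{- \frac{250390345}{111} - 3191271} = - \frac{5776499}{- \frac{604621426}{111}} = \left(-5776499\right) \left(- \frac{111}{604621426}\right) = \frac{641191389}{604621426}$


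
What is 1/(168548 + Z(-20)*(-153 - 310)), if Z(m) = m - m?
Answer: 1/168548 ≈ 5.9330e-6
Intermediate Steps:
Z(m) = 0
1/(168548 + Z(-20)*(-153 - 310)) = 1/(168548 + 0*(-153 - 310)) = 1/(168548 + 0*(-463)) = 1/(168548 + 0) = 1/168548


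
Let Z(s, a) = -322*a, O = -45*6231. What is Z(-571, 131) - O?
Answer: 238213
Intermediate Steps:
O = -280395
Z(-571, 131) - O = -322*131 - 1*(-280395) = -42182 + 280395 = 238213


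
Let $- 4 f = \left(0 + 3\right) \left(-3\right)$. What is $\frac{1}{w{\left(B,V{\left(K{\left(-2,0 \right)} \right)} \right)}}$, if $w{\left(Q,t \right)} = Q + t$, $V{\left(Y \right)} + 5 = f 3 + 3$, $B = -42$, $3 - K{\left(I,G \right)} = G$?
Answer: $- \frac{4}{149} \approx -0.026846$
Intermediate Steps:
$f = \frac{9}{4}$ ($f = - \frac{\left(0 + 3\right) \left(-3\right)}{4} = - \frac{3 \left(-3\right)}{4} = \left(- \frac{1}{4}\right) \left(-9\right) = \frac{9}{4} \approx 2.25$)
$K{\left(I,G \right)} = 3 - G$
$V{\left(Y \right)} = \frac{19}{4}$ ($V{\left(Y \right)} = -5 + \left(\frac{9}{4} \cdot 3 + 3\right) = -5 + \left(\frac{27}{4} + 3\right) = -5 + \frac{39}{4} = \frac{19}{4}$)
$\frac{1}{w{\left(B,V{\left(K{\left(-2,0 \right)} \right)} \right)}} = \frac{1}{-42 + \frac{19}{4}} = \frac{1}{- \frac{149}{4}} = - \frac{4}{149}$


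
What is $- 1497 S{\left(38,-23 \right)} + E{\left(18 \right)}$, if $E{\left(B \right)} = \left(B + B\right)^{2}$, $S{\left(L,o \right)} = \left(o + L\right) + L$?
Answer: $-78045$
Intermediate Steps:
$S{\left(L,o \right)} = o + 2 L$ ($S{\left(L,o \right)} = \left(L + o\right) + L = o + 2 L$)
$E{\left(B \right)} = 4 B^{2}$ ($E{\left(B \right)} = \left(2 B\right)^{2} = 4 B^{2}$)
$- 1497 S{\left(38,-23 \right)} + E{\left(18 \right)} = - 1497 \left(-23 + 2 \cdot 38\right) + 4 \cdot 18^{2} = - 1497 \left(-23 + 76\right) + 4 \cdot 324 = \left(-1497\right) 53 + 1296 = -79341 + 1296 = -78045$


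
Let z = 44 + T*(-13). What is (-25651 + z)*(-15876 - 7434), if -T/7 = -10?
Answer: 618111270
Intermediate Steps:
T = 70 (T = -7*(-10) = 70)
z = -866 (z = 44 + 70*(-13) = 44 - 910 = -866)
(-25651 + z)*(-15876 - 7434) = (-25651 - 866)*(-15876 - 7434) = -26517*(-23310) = 618111270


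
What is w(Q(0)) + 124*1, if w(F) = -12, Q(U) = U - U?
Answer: 112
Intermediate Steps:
Q(U) = 0
w(Q(0)) + 124*1 = -12 + 124*1 = -12 + 124 = 112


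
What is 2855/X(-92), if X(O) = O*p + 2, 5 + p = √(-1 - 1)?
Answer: 659505/115186 + 65665*I*√2/57593 ≈ 5.7256 + 1.6124*I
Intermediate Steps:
p = -5 + I*√2 (p = -5 + √(-1 - 1) = -5 + √(-2) = -5 + I*√2 ≈ -5.0 + 1.4142*I)
X(O) = 2 + O*(-5 + I*√2) (X(O) = O*(-5 + I*√2) + 2 = 2 + O*(-5 + I*√2))
2855/X(-92) = 2855/(2 - 1*(-92)*(5 - I*√2)) = 2855/(2 + (460 - 92*I*√2)) = 2855/(462 - 92*I*√2)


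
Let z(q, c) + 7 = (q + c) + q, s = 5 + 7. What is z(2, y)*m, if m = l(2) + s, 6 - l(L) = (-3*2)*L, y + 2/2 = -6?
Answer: -300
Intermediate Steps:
y = -7 (y = -1 - 6 = -7)
s = 12
l(L) = 6 + 6*L (l(L) = 6 - (-3*2)*L = 6 - (-6)*L = 6 + 6*L)
z(q, c) = -7 + c + 2*q (z(q, c) = -7 + ((q + c) + q) = -7 + ((c + q) + q) = -7 + (c + 2*q) = -7 + c + 2*q)
m = 30 (m = (6 + 6*2) + 12 = (6 + 12) + 12 = 18 + 12 = 30)
z(2, y)*m = (-7 - 7 + 2*2)*30 = (-7 - 7 + 4)*30 = -10*30 = -300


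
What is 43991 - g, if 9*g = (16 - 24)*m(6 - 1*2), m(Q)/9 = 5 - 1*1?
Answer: 44023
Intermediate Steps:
m(Q) = 36 (m(Q) = 9*(5 - 1*1) = 9*(5 - 1) = 9*4 = 36)
g = -32 (g = ((16 - 24)*36)/9 = (-8*36)/9 = (⅑)*(-288) = -32)
43991 - g = 43991 - 1*(-32) = 43991 + 32 = 44023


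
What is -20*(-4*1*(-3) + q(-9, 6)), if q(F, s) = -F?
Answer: -420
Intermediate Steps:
-20*(-4*1*(-3) + q(-9, 6)) = -20*(-4*1*(-3) - 1*(-9)) = -20*(-4*(-3) + 9) = -20*(12 + 9) = -20*21 = -420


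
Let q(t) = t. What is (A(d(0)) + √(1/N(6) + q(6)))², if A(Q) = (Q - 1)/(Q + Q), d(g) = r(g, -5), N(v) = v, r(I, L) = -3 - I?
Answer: (4 + √222)²/36 ≈ 9.9221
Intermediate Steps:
d(g) = -3 - g
A(Q) = (-1 + Q)/(2*Q) (A(Q) = (-1 + Q)/((2*Q)) = (-1 + Q)*(1/(2*Q)) = (-1 + Q)/(2*Q))
(A(d(0)) + √(1/N(6) + q(6)))² = ((-1 + (-3 - 1*0))/(2*(-3 - 1*0)) + √(1/6 + 6))² = ((-1 + (-3 + 0))/(2*(-3 + 0)) + √(⅙ + 6))² = ((½)*(-1 - 3)/(-3) + √(37/6))² = ((½)*(-⅓)*(-4) + √222/6)² = (⅔ + √222/6)²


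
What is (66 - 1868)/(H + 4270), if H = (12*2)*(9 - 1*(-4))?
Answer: -901/2291 ≈ -0.39328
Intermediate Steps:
H = 312 (H = 24*(9 + 4) = 24*13 = 312)
(66 - 1868)/(H + 4270) = (66 - 1868)/(312 + 4270) = -1802/4582 = -1802*1/4582 = -901/2291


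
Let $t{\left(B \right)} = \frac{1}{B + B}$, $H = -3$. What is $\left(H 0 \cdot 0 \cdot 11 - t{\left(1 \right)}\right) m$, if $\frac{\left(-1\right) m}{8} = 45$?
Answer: $180$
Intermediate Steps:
$t{\left(B \right)} = \frac{1}{2 B}$
$m = -360$ ($m = \left(-8\right) 45 = -360$)
$\left(H 0 \cdot 0 \cdot 11 - t{\left(1 \right)}\right) m = \left(\left(-3\right) 0 \cdot 0 \cdot 11 - \frac{1}{2 \cdot 1}\right) \left(-360\right) = \left(0 \cdot 0 \cdot 11 - \frac{1}{2} \cdot 1\right) \left(-360\right) = \left(0 \cdot 11 - \frac{1}{2}\right) \left(-360\right) = \left(0 - \frac{1}{2}\right) \left(-360\right) = \left(- \frac{1}{2}\right) \left(-360\right) = 180$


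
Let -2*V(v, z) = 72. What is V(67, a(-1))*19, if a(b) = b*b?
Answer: -684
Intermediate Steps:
a(b) = b²
V(v, z) = -36 (V(v, z) = -½*72 = -36)
V(67, a(-1))*19 = -36*19 = -684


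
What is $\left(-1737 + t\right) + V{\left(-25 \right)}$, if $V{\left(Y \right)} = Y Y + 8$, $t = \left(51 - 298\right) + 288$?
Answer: $-1063$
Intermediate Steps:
$t = 41$ ($t = -247 + 288 = 41$)
$V{\left(Y \right)} = 8 + Y^{2}$ ($V{\left(Y \right)} = Y^{2} + 8 = 8 + Y^{2}$)
$\left(-1737 + t\right) + V{\left(-25 \right)} = \left(-1737 + 41\right) + \left(8 + \left(-25\right)^{2}\right) = -1696 + \left(8 + 625\right) = -1696 + 633 = -1063$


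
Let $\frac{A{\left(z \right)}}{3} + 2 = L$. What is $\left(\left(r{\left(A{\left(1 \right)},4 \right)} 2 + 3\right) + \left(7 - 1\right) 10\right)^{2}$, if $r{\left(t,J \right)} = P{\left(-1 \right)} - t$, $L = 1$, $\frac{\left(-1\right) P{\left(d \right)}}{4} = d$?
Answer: $5929$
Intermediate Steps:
$P{\left(d \right)} = - 4 d$
$A{\left(z \right)} = -3$ ($A{\left(z \right)} = -6 + 3 \cdot 1 = -6 + 3 = -3$)
$r{\left(t,J \right)} = 4 - t$ ($r{\left(t,J \right)} = \left(-4\right) \left(-1\right) - t = 4 - t$)
$\left(\left(r{\left(A{\left(1 \right)},4 \right)} 2 + 3\right) + \left(7 - 1\right) 10\right)^{2} = \left(\left(\left(4 - -3\right) 2 + 3\right) + \left(7 - 1\right) 10\right)^{2} = \left(\left(\left(4 + 3\right) 2 + 3\right) + 6 \cdot 10\right)^{2} = \left(\left(7 \cdot 2 + 3\right) + 60\right)^{2} = \left(\left(14 + 3\right) + 60\right)^{2} = \left(17 + 60\right)^{2} = 77^{2} = 5929$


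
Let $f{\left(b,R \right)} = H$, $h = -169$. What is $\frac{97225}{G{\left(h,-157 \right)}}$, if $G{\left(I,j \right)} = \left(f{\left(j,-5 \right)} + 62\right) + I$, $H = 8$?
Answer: $- \frac{97225}{99} \approx -982.07$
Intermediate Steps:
$f{\left(b,R \right)} = 8$
$G{\left(I,j \right)} = 70 + I$ ($G{\left(I,j \right)} = \left(8 + 62\right) + I = 70 + I$)
$\frac{97225}{G{\left(h,-157 \right)}} = \frac{97225}{70 - 169} = \frac{97225}{-99} = 97225 \left(- \frac{1}{99}\right) = - \frac{97225}{99}$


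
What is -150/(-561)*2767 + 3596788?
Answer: 672737706/187 ≈ 3.5975e+6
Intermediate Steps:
-150/(-561)*2767 + 3596788 = -150*(-1/561)*2767 + 3596788 = (50/187)*2767 + 3596788 = 138350/187 + 3596788 = 672737706/187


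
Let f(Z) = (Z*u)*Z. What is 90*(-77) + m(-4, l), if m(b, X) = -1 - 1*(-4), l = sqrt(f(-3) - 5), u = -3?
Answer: -6927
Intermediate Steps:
f(Z) = -3*Z**2 (f(Z) = (Z*(-3))*Z = (-3*Z)*Z = -3*Z**2)
l = 4*I*sqrt(2) (l = sqrt(-3*(-3)**2 - 5) = sqrt(-3*9 - 5) = sqrt(-27 - 5) = sqrt(-32) = 4*I*sqrt(2) ≈ 5.6569*I)
m(b, X) = 3 (m(b, X) = -1 + 4 = 3)
90*(-77) + m(-4, l) = 90*(-77) + 3 = -6930 + 3 = -6927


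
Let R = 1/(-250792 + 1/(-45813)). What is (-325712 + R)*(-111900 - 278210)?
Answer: 1459900485932253632470/11489533897 ≈ 1.2706e+11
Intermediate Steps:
R = -45813/11489533897 (R = 1/(-250792 - 1/45813) = 1/(-11489533897/45813) = -45813/11489533897 ≈ -3.9874e-6)
(-325712 + R)*(-111900 - 278210) = (-325712 - 45813/11489533897)*(-111900 - 278210) = -3742279064705477/11489533897*(-390110) = 1459900485932253632470/11489533897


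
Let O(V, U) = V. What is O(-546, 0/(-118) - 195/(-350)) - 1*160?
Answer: -706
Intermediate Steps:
O(-546, 0/(-118) - 195/(-350)) - 1*160 = -546 - 1*160 = -546 - 160 = -706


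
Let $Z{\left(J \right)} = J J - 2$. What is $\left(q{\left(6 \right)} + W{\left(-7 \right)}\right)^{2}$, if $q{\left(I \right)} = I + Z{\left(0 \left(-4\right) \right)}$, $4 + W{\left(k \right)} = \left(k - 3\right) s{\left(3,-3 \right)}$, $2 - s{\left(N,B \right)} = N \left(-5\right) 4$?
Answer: $384400$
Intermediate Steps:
$Z{\left(J \right)} = -2 + J^{2}$ ($Z{\left(J \right)} = J^{2} - 2 = -2 + J^{2}$)
$s{\left(N,B \right)} = 2 + 20 N$ ($s{\left(N,B \right)} = 2 - N \left(-5\right) 4 = 2 - - 5 N 4 = 2 - - 20 N = 2 + 20 N$)
$W{\left(k \right)} = -190 + 62 k$ ($W{\left(k \right)} = -4 + \left(k - 3\right) \left(2 + 20 \cdot 3\right) = -4 + \left(-3 + k\right) \left(2 + 60\right) = -4 + \left(-3 + k\right) 62 = -4 + \left(-186 + 62 k\right) = -190 + 62 k$)
$q{\left(I \right)} = -2 + I$ ($q{\left(I \right)} = I - \left(2 - \left(0 \left(-4\right)\right)^{2}\right) = I - \left(2 - 0^{2}\right) = I + \left(-2 + 0\right) = I - 2 = -2 + I$)
$\left(q{\left(6 \right)} + W{\left(-7 \right)}\right)^{2} = \left(\left(-2 + 6\right) + \left(-190 + 62 \left(-7\right)\right)\right)^{2} = \left(4 - 624\right)^{2} = \left(-620\right)^{2} = 384400$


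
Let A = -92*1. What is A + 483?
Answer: 391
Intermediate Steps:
A = -92
A + 483 = -92 + 483 = 391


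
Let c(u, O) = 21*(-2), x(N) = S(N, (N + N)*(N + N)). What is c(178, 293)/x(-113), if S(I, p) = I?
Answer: 42/113 ≈ 0.37168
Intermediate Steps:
x(N) = N
c(u, O) = -42
c(178, 293)/x(-113) = -42/(-113) = -42*(-1/113) = 42/113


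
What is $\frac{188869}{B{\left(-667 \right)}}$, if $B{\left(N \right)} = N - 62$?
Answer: $- \frac{188869}{729} \approx -259.08$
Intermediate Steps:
$B{\left(N \right)} = -62 + N$
$\frac{188869}{B{\left(-667 \right)}} = \frac{188869}{-62 - 667} = \frac{188869}{-729} = 188869 \left(- \frac{1}{729}\right) = - \frac{188869}{729}$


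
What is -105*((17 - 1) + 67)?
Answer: -8715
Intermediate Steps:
-105*((17 - 1) + 67) = -105*(16 + 67) = -105*83 = -8715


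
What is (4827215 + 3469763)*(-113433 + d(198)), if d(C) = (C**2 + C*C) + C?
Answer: -288958852806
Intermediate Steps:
d(C) = C + 2*C**2 (d(C) = (C**2 + C**2) + C = 2*C**2 + C = C + 2*C**2)
(4827215 + 3469763)*(-113433 + d(198)) = (4827215 + 3469763)*(-113433 + 198*(1 + 2*198)) = 8296978*(-113433 + 198*(1 + 396)) = 8296978*(-113433 + 198*397) = 8296978*(-113433 + 78606) = 8296978*(-34827) = -288958852806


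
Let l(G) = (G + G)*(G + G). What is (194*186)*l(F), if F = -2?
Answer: 577344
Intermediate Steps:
l(G) = 4*G² (l(G) = (2*G)*(2*G) = 4*G²)
(194*186)*l(F) = (194*186)*(4*(-2)²) = 36084*(4*4) = 36084*16 = 577344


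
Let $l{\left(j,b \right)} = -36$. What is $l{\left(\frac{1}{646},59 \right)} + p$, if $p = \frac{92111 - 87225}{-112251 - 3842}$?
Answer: $- \frac{4184234}{116093} \approx -36.042$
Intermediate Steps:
$p = - \frac{4886}{116093}$ ($p = \frac{4886}{-116093} = 4886 \left(- \frac{1}{116093}\right) = - \frac{4886}{116093} \approx -0.042087$)
$l{\left(\frac{1}{646},59 \right)} + p = -36 - \frac{4886}{116093} = - \frac{4184234}{116093}$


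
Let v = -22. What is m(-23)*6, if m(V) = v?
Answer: -132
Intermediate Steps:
m(V) = -22
m(-23)*6 = -22*6 = -132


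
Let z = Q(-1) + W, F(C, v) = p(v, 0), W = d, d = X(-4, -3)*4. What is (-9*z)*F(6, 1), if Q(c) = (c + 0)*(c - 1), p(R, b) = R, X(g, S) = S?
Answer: 90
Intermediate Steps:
d = -12 (d = -3*4 = -12)
Q(c) = c*(-1 + c)
W = -12
F(C, v) = v
z = -10 (z = -(-1 - 1) - 12 = -1*(-2) - 12 = 2 - 12 = -10)
(-9*z)*F(6, 1) = -9*(-10)*1 = 90*1 = 90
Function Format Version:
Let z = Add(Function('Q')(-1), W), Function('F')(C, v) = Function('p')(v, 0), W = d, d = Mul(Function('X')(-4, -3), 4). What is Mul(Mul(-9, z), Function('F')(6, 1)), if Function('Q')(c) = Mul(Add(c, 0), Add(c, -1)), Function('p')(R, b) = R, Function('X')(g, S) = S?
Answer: 90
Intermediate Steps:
d = -12 (d = Mul(-3, 4) = -12)
Function('Q')(c) = Mul(c, Add(-1, c))
W = -12
Function('F')(C, v) = v
z = -10 (z = Add(Mul(-1, Add(-1, -1)), -12) = Add(Mul(-1, -2), -12) = Add(2, -12) = -10)
Mul(Mul(-9, z), Function('F')(6, 1)) = Mul(Mul(-9, -10), 1) = Mul(90, 1) = 90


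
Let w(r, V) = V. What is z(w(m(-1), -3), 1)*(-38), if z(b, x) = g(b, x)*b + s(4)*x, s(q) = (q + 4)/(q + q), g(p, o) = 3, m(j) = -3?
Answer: 304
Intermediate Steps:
s(q) = (4 + q)/(2*q) (s(q) = (4 + q)/((2*q)) = (4 + q)*(1/(2*q)) = (4 + q)/(2*q))
z(b, x) = x + 3*b (z(b, x) = 3*b + ((1/2)*(4 + 4)/4)*x = 3*b + ((1/2)*(1/4)*8)*x = 3*b + 1*x = 3*b + x = x + 3*b)
z(w(m(-1), -3), 1)*(-38) = (1 + 3*(-3))*(-38) = (1 - 9)*(-38) = -8*(-38) = 304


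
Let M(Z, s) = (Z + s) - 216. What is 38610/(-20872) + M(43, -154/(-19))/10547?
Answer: -3901282853/2091301348 ≈ -1.8655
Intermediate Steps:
M(Z, s) = -216 + Z + s
38610/(-20872) + M(43, -154/(-19))/10547 = 38610/(-20872) + (-216 + 43 - 154/(-19))/10547 = 38610*(-1/20872) + (-216 + 43 - 154*(-1/19))*(1/10547) = -19305/10436 + (-216 + 43 + 154/19)*(1/10547) = -19305/10436 - 3133/19*1/10547 = -19305/10436 - 3133/200393 = -3901282853/2091301348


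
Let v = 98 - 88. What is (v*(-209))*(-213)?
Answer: 445170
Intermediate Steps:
v = 10
(v*(-209))*(-213) = (10*(-209))*(-213) = -2090*(-213) = 445170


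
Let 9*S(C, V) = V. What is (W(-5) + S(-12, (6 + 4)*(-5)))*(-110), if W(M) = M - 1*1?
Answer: 11440/9 ≈ 1271.1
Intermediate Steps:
W(M) = -1 + M (W(M) = M - 1 = -1 + M)
S(C, V) = V/9
(W(-5) + S(-12, (6 + 4)*(-5)))*(-110) = ((-1 - 5) + ((6 + 4)*(-5))/9)*(-110) = (-6 + (10*(-5))/9)*(-110) = (-6 + (⅑)*(-50))*(-110) = (-6 - 50/9)*(-110) = -104/9*(-110) = 11440/9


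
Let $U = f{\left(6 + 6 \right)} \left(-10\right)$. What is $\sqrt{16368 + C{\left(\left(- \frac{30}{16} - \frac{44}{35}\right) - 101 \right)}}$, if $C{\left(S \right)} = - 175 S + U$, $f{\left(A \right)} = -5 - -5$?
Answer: $\frac{\sqrt{553458}}{4} \approx 185.99$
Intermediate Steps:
$f{\left(A \right)} = 0$ ($f{\left(A \right)} = -5 + 5 = 0$)
$U = 0$ ($U = 0 \left(-10\right) = 0$)
$C{\left(S \right)} = - 175 S$ ($C{\left(S \right)} = - 175 S + 0 = - 175 S$)
$\sqrt{16368 + C{\left(\left(- \frac{30}{16} - \frac{44}{35}\right) - 101 \right)}} = \sqrt{16368 - 175 \left(\left(- \frac{30}{16} - \frac{44}{35}\right) - 101\right)} = \sqrt{16368 - 175 \left(\left(\left(-30\right) \frac{1}{16} - \frac{44}{35}\right) - 101\right)} = \sqrt{16368 - 175 \left(\left(- \frac{15}{8} - \frac{44}{35}\right) - 101\right)} = \sqrt{16368 - 175 \left(- \frac{877}{280} - 101\right)} = \sqrt{16368 - - \frac{145785}{8}} = \sqrt{16368 + \frac{145785}{8}} = \sqrt{\frac{276729}{8}} = \frac{\sqrt{553458}}{4}$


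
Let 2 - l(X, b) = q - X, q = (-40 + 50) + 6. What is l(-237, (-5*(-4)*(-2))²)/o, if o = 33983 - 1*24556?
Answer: -251/9427 ≈ -0.026626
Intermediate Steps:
q = 16 (q = 10 + 6 = 16)
o = 9427 (o = 33983 - 24556 = 9427)
l(X, b) = -14 + X (l(X, b) = 2 - (16 - X) = 2 + (-16 + X) = -14 + X)
l(-237, (-5*(-4)*(-2))²)/o = (-14 - 237)/9427 = -251*1/9427 = -251/9427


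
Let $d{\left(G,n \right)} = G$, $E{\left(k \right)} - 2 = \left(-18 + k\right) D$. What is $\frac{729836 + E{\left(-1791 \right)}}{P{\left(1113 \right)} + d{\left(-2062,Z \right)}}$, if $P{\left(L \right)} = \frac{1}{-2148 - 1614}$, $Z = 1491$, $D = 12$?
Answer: $- \frac{532797012}{1551449} \approx -343.42$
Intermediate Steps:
$P{\left(L \right)} = - \frac{1}{3762}$ ($P{\left(L \right)} = \frac{1}{-3762} = - \frac{1}{3762}$)
$E{\left(k \right)} = -214 + 12 k$ ($E{\left(k \right)} = 2 + \left(-18 + k\right) 12 = 2 + \left(-216 + 12 k\right) = -214 + 12 k$)
$\frac{729836 + E{\left(-1791 \right)}}{P{\left(1113 \right)} + d{\left(-2062,Z \right)}} = \frac{729836 + \left(-214 + 12 \left(-1791\right)\right)}{- \frac{1}{3762} - 2062} = \frac{729836 - 21706}{- \frac{7757245}{3762}} = \left(729836 - 21706\right) \left(- \frac{3762}{7757245}\right) = 708130 \left(- \frac{3762}{7757245}\right) = - \frac{532797012}{1551449}$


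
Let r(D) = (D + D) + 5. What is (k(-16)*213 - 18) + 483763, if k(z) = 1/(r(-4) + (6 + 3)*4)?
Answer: 5321266/11 ≈ 4.8375e+5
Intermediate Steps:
r(D) = 5 + 2*D (r(D) = 2*D + 5 = 5 + 2*D)
k(z) = 1/33 (k(z) = 1/((5 + 2*(-4)) + (6 + 3)*4) = 1/((5 - 8) + 9*4) = 1/(-3 + 36) = 1/33)
(k(-16)*213 - 18) + 483763 = ((1/33)*213 - 18) + 483763 = (71/11 - 18) + 483763 = -127/11 + 483763 = 5321266/11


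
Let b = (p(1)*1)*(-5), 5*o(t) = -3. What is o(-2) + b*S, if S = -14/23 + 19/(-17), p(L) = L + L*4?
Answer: 83202/1955 ≈ 42.559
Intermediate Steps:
p(L) = 5*L (p(L) = L + 4*L = 5*L)
o(t) = -3/5 (o(t) = (1/5)*(-3) = -3/5)
S = -675/391 (S = -14*1/23 + 19*(-1/17) = -14/23 - 19/17 = -675/391 ≈ -1.7263)
b = -25 (b = ((5*1)*1)*(-5) = (5*1)*(-5) = 5*(-5) = -25)
o(-2) + b*S = -3/5 - 25*(-675/391) = -3/5 + 16875/391 = 83202/1955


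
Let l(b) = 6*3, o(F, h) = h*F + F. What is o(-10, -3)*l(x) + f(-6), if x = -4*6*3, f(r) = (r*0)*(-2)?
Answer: 360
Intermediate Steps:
f(r) = 0 (f(r) = 0*(-2) = 0)
x = -72 (x = -24*3 = -72)
o(F, h) = F + F*h (o(F, h) = F*h + F = F + F*h)
l(b) = 18
o(-10, -3)*l(x) + f(-6) = -10*(1 - 3)*18 + 0 = -10*(-2)*18 + 0 = 20*18 + 0 = 360 + 0 = 360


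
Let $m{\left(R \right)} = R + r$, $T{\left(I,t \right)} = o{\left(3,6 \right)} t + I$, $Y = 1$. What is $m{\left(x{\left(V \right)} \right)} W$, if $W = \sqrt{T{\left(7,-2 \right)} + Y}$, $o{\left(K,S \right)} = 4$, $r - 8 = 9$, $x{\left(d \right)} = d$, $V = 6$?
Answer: $0$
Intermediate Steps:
$r = 17$ ($r = 8 + 9 = 17$)
$T{\left(I,t \right)} = I + 4 t$ ($T{\left(I,t \right)} = 4 t + I = I + 4 t$)
$m{\left(R \right)} = 17 + R$ ($m{\left(R \right)} = R + 17 = 17 + R$)
$W = 0$ ($W = \sqrt{\left(7 + 4 \left(-2\right)\right) + 1} = \sqrt{\left(7 - 8\right) + 1} = \sqrt{-1 + 1} = \sqrt{0} = 0$)
$m{\left(x{\left(V \right)} \right)} W = \left(17 + 6\right) 0 = 23 \cdot 0 = 0$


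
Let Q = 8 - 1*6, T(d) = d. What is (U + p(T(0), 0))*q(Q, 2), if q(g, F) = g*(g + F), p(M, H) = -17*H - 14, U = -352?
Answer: -2928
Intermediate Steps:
p(M, H) = -14 - 17*H
Q = 2 (Q = 8 - 6 = 2)
q(g, F) = g*(F + g)
(U + p(T(0), 0))*q(Q, 2) = (-352 + (-14 - 17*0))*(2*(2 + 2)) = (-352 + (-14 + 0))*(2*4) = (-352 - 14)*8 = -366*8 = -2928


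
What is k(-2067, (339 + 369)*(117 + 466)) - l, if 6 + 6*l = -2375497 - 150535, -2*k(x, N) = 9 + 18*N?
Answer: -19763245/6 ≈ -3.2939e+6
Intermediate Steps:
k(x, N) = -9/2 - 9*N (k(x, N) = -(9 + 18*N)/2 = -9/2 - 9*N)
l = -1263019/3 (l = -1 + (-2375497 - 150535)/6 = -1 + (⅙)*(-2526032) = -1 - 1263016/3 = -1263019/3 ≈ -4.2101e+5)
k(-2067, (339 + 369)*(117 + 466)) - l = (-9/2 - 9*(339 + 369)*(117 + 466)) - 1*(-1263019/3) = (-9/2 - 6372*583) + 1263019/3 = (-9/2 - 9*412764) + 1263019/3 = (-9/2 - 3714876) + 1263019/3 = -7429761/2 + 1263019/3 = -19763245/6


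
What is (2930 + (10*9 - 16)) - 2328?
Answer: 676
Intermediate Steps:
(2930 + (10*9 - 16)) - 2328 = (2930 + (90 - 16)) - 2328 = (2930 + 74) - 2328 = 3004 - 2328 = 676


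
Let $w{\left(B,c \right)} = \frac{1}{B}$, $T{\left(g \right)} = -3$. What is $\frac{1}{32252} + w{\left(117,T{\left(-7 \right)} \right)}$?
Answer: $\frac{32369}{3773484} \approx 0.008578$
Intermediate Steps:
$\frac{1}{32252} + w{\left(117,T{\left(-7 \right)} \right)} = \frac{1}{32252} + \frac{1}{117} = \frac{32369}{3773484}$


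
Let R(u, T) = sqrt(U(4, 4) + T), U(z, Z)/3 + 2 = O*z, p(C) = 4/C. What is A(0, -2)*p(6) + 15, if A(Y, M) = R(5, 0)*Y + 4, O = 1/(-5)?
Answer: 53/3 ≈ 17.667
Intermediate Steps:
O = -1/5 ≈ -0.20000
U(z, Z) = -6 - 3*z/5 (U(z, Z) = -6 + 3*(-z/5) = -6 - 3*z/5)
R(u, T) = sqrt(-42/5 + T) (R(u, T) = sqrt((-6 - 3/5*4) + T) = sqrt((-6 - 12/5) + T) = sqrt(-42/5 + T))
A(Y, M) = 4 + I*Y*sqrt(210)/5 (A(Y, M) = (sqrt(-210 + 25*0)/5)*Y + 4 = (sqrt(-210 + 0)/5)*Y + 4 = (sqrt(-210)/5)*Y + 4 = ((I*sqrt(210))/5)*Y + 4 = (I*sqrt(210)/5)*Y + 4 = I*Y*sqrt(210)/5 + 4 = 4 + I*Y*sqrt(210)/5)
A(0, -2)*p(6) + 15 = (4 + (1/5)*I*0*sqrt(210))*(4/6) + 15 = (4 + 0)*(4*(1/6)) + 15 = 4*(2/3) + 15 = 8/3 + 15 = 53/3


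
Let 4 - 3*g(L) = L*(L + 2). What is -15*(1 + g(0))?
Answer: -35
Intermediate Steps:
g(L) = 4/3 - L*(2 + L)/3 (g(L) = 4/3 - L*(L + 2)/3 = 4/3 - L*(2 + L)/3)
-15*(1 + g(0)) = -15*(1 + (4/3 - ⅔*0 - ⅓*0²)) = -15*(1 + (4/3 + 0 - ⅓*0)) = -15*(1 + (4/3 + 0 + 0)) = -15*(1 + 4/3) = -15*7/3 = -35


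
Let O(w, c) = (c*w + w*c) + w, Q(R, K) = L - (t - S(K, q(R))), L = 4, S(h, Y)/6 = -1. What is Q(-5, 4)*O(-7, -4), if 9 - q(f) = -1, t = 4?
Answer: -294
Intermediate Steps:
q(f) = 10 (q(f) = 9 - 1*(-1) = 9 + 1 = 10)
S(h, Y) = -6 (S(h, Y) = 6*(-1) = -6)
Q(R, K) = -6 (Q(R, K) = 4 - (4 - 1*(-6)) = 4 - (4 + 6) = 4 - 1*10 = 4 - 10 = -6)
O(w, c) = w + 2*c*w (O(w, c) = (c*w + c*w) + w = 2*c*w + w = w + 2*c*w)
Q(-5, 4)*O(-7, -4) = -(-42)*(1 + 2*(-4)) = -(-42)*(1 - 8) = -(-42)*(-7) = -6*49 = -294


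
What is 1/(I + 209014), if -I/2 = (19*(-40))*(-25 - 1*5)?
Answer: 1/163414 ≈ 6.1194e-6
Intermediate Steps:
I = -45600 (I = -2*19*(-40)*(-25 - 1*5) = -(-1520)*(-25 - 5) = -(-1520)*(-30) = -2*22800 = -45600)
1/(I + 209014) = 1/(-45600 + 209014) = 1/163414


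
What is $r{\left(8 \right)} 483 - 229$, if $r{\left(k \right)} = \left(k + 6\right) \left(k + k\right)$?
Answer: $107963$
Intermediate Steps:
$r{\left(k \right)} = 2 k \left(6 + k\right)$ ($r{\left(k \right)} = \left(6 + k\right) 2 k = 2 k \left(6 + k\right)$)
$r{\left(8 \right)} 483 - 229 = 2 \cdot 8 \left(6 + 8\right) 483 - 229 = 2 \cdot 8 \cdot 14 \cdot 483 - 229 = 224 \cdot 483 - 229 = 108192 - 229 = 107963$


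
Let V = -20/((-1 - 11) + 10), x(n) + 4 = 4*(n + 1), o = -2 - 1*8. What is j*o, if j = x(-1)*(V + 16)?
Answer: 1040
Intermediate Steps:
o = -10 (o = -2 - 8 = -10)
x(n) = 4*n (x(n) = -4 + 4*(n + 1) = -4 + 4*(1 + n) = -4 + (4 + 4*n) = 4*n)
V = 10 (V = -20/(-12 + 10) = -20/(-2) = -20*(-1/2) = 10)
j = -104 (j = (4*(-1))*(10 + 16) = -4*26 = -104)
j*o = -104*(-10) = 1040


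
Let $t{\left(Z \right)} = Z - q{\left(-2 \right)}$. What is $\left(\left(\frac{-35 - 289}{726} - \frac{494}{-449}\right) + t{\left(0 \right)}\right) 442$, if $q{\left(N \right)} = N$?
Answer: $\frac{63730212}{54329} \approx 1173.0$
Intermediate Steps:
$t{\left(Z \right)} = 2 + Z$ ($t{\left(Z \right)} = Z - -2 = Z + 2 = 2 + Z$)
$\left(\left(\frac{-35 - 289}{726} - \frac{494}{-449}\right) + t{\left(0 \right)}\right) 442 = \left(\left(\frac{-35 - 289}{726} - \frac{494}{-449}\right) + \left(2 + 0\right)\right) 442 = \left(\left(\left(-35 - 289\right) \frac{1}{726} - - \frac{494}{449}\right) + 2\right) 442 = \left(\left(\left(-324\right) \frac{1}{726} + \frac{494}{449}\right) + 2\right) 442 = \left(\left(- \frac{54}{121} + \frac{494}{449}\right) + 2\right) 442 = \left(\frac{35528}{54329} + 2\right) 442 = \frac{144186}{54329} \cdot 442 = \frac{63730212}{54329}$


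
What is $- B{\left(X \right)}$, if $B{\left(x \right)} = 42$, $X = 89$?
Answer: $-42$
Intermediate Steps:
$- B{\left(X \right)} = \left(-1\right) 42 = -42$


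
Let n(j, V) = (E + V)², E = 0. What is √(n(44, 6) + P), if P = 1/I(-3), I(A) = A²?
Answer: 5*√13/3 ≈ 6.0093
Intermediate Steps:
n(j, V) = V² (n(j, V) = (0 + V)² = V²)
P = ⅑ (P = 1/((-3)²) = 1/9 = ⅑ ≈ 0.11111)
√(n(44, 6) + P) = √(6² + ⅑) = √(36 + ⅑) = √(325/9) = 5*√13/3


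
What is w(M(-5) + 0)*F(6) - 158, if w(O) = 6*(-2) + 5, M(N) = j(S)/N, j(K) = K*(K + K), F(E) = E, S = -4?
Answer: -200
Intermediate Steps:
j(K) = 2*K² (j(K) = K*(2*K) = 2*K²)
M(N) = 32/N (M(N) = (2*(-4)²)/N = (2*16)/N = 32/N)
w(O) = -7 (w(O) = -12 + 5 = -7)
w(M(-5) + 0)*F(6) - 158 = -7*6 - 158 = -42 - 158 = -200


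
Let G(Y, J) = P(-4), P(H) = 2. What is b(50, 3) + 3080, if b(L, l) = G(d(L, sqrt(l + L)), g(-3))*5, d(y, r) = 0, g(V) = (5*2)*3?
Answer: 3090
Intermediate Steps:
g(V) = 30 (g(V) = 10*3 = 30)
G(Y, J) = 2
b(L, l) = 10 (b(L, l) = 2*5 = 10)
b(50, 3) + 3080 = 10 + 3080 = 3090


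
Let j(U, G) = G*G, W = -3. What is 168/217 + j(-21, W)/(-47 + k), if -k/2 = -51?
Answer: 1599/1705 ≈ 0.93783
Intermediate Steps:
j(U, G) = G²
k = 102 (k = -2*(-51) = 102)
168/217 + j(-21, W)/(-47 + k) = 168/217 + (-3)²/(-47 + 102) = 168*(1/217) + 9/55 = 24/31 + 9*(1/55) = 24/31 + 9/55 = 1599/1705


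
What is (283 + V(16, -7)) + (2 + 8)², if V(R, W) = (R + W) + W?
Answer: 385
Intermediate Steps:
V(R, W) = R + 2*W
(283 + V(16, -7)) + (2 + 8)² = (283 + (16 + 2*(-7))) + (2 + 8)² = (283 + (16 - 14)) + 10² = (283 + 2) + 100 = 285 + 100 = 385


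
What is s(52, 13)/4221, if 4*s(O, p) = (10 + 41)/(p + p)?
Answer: 17/146328 ≈ 0.00011618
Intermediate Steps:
s(O, p) = 51/(8*p) (s(O, p) = ((10 + 41)/(p + p))/4 = (51/((2*p)))/4 = (51*(1/(2*p)))/4 = (51/(2*p))/4 = 51/(8*p))
s(52, 13)/4221 = ((51/8)/13)/4221 = ((51/8)*(1/13))*(1/4221) = (51/104)*(1/4221) = 17/146328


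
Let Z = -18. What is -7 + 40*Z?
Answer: -727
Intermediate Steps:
-7 + 40*Z = -7 + 40*(-18) = -7 - 720 = -727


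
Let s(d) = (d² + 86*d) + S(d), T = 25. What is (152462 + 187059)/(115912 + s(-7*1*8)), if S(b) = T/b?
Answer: 19013176/6396967 ≈ 2.9722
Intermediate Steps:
S(b) = 25/b
s(d) = d² + 25/d + 86*d (s(d) = (d² + 86*d) + 25/d = d² + 25/d + 86*d)
(152462 + 187059)/(115912 + s(-7*1*8)) = (152462 + 187059)/(115912 + (25 + (-7*1*8)²*(86 - 7*1*8))/((-7*1*8))) = 339521/(115912 + (25 + (-7*8)²*(86 - 7*8))/((-7*8))) = 339521/(115912 + (25 + (-56)²*(86 - 56))/(-56)) = 339521/(115912 - (25 + 3136*30)/56) = 339521/(115912 - (25 + 94080)/56) = 339521/(115912 - 1/56*94105) = 339521/(115912 - 94105/56) = 339521/(6396967/56) = 339521*(56/6396967) = 19013176/6396967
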